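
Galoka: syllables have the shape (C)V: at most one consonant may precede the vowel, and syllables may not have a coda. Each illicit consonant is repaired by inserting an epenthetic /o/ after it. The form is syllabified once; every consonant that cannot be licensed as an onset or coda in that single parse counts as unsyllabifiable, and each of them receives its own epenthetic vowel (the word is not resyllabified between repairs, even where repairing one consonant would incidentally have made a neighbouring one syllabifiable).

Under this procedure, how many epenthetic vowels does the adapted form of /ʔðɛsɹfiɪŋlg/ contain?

6

The unsyllabifiable consonants are /ʔ/, /s/, /ɹ/, /ŋ/, /l/, /g/; each receives one epenthetic vowel.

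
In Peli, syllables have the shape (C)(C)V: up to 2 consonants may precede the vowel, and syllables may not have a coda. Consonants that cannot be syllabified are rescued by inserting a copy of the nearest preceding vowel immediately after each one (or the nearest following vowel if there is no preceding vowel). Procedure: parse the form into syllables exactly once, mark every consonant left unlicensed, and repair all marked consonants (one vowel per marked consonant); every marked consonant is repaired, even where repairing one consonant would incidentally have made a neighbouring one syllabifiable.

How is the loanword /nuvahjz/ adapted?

The consonants /h/, /j/, /z/ cannot be parsed into a legal (C)(C)V syllable (no codas are permitted; onsets may contain at most 2 consonants).
Inserting the epenthetic vowel yields /h/ → /ha/, /j/ → /ja/, /z/ → /za/.

nuvahajaza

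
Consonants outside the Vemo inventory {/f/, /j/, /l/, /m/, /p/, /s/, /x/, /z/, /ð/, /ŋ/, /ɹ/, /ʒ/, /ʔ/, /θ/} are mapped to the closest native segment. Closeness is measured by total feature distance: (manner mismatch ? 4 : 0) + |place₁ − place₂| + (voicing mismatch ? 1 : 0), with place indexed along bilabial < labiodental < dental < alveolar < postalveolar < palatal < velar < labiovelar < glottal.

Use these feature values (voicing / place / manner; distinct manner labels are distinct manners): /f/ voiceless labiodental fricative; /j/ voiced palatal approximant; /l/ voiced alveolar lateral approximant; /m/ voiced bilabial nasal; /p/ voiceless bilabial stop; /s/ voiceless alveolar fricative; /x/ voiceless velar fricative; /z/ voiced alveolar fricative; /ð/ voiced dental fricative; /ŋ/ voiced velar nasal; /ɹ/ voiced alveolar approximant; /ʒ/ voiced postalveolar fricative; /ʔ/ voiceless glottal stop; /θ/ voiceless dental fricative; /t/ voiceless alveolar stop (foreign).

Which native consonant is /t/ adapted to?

/p/ is closest: same manner (stop), place distance 3 (alveolar→bilabial), same voicing; total 3. Next closest is /s/ at distance 4.

p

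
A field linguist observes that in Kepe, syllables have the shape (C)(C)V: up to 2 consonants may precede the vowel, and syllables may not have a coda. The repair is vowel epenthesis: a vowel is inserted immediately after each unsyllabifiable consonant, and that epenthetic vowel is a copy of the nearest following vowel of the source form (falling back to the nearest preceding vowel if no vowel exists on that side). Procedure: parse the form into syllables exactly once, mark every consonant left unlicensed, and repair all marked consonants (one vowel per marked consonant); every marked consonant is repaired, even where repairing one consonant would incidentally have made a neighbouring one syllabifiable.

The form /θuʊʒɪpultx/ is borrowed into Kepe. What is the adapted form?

Under (C)(C)V, the unsyllabifiable consonants are /l/, /t/, /x/ (no codas are permitted; onsets may contain at most 2 consonants).
Inserting the epenthetic vowel yields /l/ → /lu/, /t/ → /tu/, /x/ → /xu/.

θuʊʒɪpulutuxu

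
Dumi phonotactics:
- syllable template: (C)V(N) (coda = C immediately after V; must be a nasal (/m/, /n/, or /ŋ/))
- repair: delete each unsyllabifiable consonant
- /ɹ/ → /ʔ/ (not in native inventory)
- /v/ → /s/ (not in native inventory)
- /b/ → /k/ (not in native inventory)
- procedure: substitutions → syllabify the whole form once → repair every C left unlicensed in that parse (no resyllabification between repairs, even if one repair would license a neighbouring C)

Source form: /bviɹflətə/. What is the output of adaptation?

silətə

Substitution: /b/ → /k/, /v/ → /s/, /ɹ/ → /ʔ/, giving /ksiʔflətə/.
Under (C)V(N), the unsyllabifiable consonants are /k/, /ʔ/, /f/ (only a nasal (/m/, /n/, or /ŋ/) is licensed in coda position; onsets are limited to one consonant).
Deletion applies to /k/, /ʔ/, /f/.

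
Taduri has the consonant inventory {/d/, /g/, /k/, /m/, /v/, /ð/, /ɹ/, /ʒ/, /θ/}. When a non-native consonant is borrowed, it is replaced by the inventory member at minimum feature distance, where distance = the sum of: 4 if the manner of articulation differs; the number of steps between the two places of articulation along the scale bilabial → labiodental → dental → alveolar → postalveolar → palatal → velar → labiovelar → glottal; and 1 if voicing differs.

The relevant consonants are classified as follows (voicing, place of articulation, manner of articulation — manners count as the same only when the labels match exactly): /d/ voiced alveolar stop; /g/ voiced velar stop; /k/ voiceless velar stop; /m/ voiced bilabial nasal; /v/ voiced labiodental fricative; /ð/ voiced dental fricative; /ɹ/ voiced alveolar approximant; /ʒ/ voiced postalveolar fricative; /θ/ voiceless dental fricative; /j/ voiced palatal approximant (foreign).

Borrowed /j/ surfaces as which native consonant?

ɹ

/ɹ/ is closest: same manner (approximant), place distance 2 (palatal→alveolar), same voicing; total 2. Next closest is /g/ at distance 5.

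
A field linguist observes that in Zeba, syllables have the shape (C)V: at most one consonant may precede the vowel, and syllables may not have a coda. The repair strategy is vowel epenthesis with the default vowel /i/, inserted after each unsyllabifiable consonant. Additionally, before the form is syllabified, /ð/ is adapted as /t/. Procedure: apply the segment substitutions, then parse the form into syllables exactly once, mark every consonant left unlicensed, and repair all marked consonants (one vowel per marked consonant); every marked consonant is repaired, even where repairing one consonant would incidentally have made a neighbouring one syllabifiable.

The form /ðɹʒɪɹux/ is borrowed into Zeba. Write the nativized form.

Substitution: /ð/ → /t/, giving /tɹʒɪɹux/.
Syllabifying with onset maximization leaves /t/, /ɹ/, /x/ stranded (no codas are permitted; onsets are limited to one consonant).
Each unlicensed consonant becomes the onset of a new syllable: /t/ → /ti/, /ɹ/ → /ɹi/, /x/ → /xi/.

tiɹiʒɪɹuxi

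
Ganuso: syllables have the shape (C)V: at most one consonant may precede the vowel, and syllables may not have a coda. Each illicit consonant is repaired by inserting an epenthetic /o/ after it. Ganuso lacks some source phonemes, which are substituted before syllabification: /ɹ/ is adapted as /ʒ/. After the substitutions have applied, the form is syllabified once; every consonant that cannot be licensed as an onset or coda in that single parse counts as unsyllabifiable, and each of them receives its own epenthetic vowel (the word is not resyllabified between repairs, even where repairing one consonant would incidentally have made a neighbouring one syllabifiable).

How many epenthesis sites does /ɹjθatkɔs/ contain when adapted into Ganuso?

After substitution the input is /ʒjθatkɔs/.
The unsyllabifiable consonants are /ʒ/, /j/, /t/, /s/; each receives one epenthetic vowel.

4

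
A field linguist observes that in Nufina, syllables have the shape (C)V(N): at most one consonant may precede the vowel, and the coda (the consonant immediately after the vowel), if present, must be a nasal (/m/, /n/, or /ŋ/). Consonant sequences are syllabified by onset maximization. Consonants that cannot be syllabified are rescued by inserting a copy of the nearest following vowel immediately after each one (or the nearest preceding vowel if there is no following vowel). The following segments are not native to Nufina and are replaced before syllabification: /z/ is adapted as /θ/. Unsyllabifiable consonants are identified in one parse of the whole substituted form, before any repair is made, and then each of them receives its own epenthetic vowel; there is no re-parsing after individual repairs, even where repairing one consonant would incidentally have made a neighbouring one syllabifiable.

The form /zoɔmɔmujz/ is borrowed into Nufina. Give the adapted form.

Substitution: /z/ → /θ/, giving /θoɔmɔmujθ/.
Syllabifying with onset maximization leaves /j/, /θ/ stranded (only a nasal (/m/, /n/, or /ŋ/) is licensed in coda position; onsets are limited to one consonant).
Inserting the epenthetic vowel yields /j/ → /ju/, /θ/ → /θu/.

θoɔmɔmujuθu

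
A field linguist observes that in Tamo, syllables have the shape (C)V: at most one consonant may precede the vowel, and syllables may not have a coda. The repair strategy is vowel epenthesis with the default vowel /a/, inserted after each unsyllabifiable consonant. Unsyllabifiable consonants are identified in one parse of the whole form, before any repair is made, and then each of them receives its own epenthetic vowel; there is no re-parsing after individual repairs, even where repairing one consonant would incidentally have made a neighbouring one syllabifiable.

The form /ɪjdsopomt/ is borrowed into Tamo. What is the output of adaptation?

The consonants /j/, /d/, /m/, /t/ cannot be parsed into a legal (C)V syllable (no codas are permitted; onsets are limited to one consonant).
Each unlicensed consonant becomes the onset of a new syllable: /j/ → /ja/, /d/ → /da/, /m/ → /ma/, /t/ → /ta/.

ɪjadasopomata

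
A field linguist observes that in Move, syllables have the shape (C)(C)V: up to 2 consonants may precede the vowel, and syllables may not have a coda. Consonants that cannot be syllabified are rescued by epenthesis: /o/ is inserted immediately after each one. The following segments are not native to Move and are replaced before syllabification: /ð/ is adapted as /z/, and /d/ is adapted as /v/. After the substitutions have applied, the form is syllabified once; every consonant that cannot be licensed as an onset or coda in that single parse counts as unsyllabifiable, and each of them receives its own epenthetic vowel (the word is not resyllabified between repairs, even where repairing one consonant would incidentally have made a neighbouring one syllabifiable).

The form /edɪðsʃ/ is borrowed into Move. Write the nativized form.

evɪzosoʃo

Substitution: /d/ → /v/, /ð/ → /z/, giving /evɪzsʃ/.
Syllabifying with onset maximization leaves /z/, /s/, /ʃ/ stranded (no codas are permitted; onsets may contain at most 2 consonants).
Epenthesis after each stranded consonant: /z/ → /zo/, /s/ → /so/, /ʃ/ → /ʃo/.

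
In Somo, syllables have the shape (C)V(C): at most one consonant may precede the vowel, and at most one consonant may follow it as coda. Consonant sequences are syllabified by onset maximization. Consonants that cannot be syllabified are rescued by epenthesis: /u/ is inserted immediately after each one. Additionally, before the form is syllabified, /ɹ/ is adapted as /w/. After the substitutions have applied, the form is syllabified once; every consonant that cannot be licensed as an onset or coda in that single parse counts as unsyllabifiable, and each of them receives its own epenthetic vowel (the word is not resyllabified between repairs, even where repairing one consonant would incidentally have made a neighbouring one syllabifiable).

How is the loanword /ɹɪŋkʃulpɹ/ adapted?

wɪŋkuʃulpuwu

Substitution: /ɹ/ → /w/, giving /wɪŋkʃulpw/.
Syllabifying with onset maximization leaves /k/, /p/, /w/ stranded (at most one coda consonant is licensed; onsets are limited to one consonant).
Inserting the epenthetic vowel yields /k/ → /ku/, /p/ → /pu/, /w/ → /wu/.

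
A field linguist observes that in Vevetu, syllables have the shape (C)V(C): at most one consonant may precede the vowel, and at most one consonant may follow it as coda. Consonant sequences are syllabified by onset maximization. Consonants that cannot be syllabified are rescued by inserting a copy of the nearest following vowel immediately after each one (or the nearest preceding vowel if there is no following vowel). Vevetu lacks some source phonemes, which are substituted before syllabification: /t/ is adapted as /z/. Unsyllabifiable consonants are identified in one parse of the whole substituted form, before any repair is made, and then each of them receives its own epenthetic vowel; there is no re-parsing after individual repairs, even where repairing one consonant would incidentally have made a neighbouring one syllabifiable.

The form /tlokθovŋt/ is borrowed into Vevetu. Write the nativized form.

zolokθovŋozo

Substitution: /t/ → /z/, giving /zlokθovŋz/.
Syllabifying with onset maximization leaves /z/, /ŋ/, /z/ stranded (at most one coda consonant is licensed; onsets are limited to one consonant).
Each unlicensed consonant becomes the onset of a new syllable: /z/ → /zo/, /ŋ/ → /ŋo/, /z/ → /zo/.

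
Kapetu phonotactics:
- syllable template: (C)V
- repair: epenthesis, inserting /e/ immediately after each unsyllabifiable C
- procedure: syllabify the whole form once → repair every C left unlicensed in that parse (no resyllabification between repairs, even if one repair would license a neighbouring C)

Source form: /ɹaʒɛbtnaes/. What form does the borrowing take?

Under (C)V, the unsyllabifiable consonants are /b/, /t/, /s/ (no codas are permitted; onsets are limited to one consonant).
Epenthesis after each stranded consonant: /b/ → /be/, /t/ → /te/, /s/ → /se/.

ɹaʒɛbetenaese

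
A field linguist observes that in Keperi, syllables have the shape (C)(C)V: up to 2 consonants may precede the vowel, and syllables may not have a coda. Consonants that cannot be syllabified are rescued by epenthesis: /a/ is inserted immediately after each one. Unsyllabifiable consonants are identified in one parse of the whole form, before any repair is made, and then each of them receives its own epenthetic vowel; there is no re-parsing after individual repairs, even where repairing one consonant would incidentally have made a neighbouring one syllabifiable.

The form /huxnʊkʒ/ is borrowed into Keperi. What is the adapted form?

The consonants /k/, /ʒ/ cannot be parsed into a legal (C)(C)V syllable (no codas are permitted; onsets may contain at most 2 consonants).
Epenthesis after each stranded consonant: /k/ → /ka/, /ʒ/ → /ʒa/.

huxnʊkaʒa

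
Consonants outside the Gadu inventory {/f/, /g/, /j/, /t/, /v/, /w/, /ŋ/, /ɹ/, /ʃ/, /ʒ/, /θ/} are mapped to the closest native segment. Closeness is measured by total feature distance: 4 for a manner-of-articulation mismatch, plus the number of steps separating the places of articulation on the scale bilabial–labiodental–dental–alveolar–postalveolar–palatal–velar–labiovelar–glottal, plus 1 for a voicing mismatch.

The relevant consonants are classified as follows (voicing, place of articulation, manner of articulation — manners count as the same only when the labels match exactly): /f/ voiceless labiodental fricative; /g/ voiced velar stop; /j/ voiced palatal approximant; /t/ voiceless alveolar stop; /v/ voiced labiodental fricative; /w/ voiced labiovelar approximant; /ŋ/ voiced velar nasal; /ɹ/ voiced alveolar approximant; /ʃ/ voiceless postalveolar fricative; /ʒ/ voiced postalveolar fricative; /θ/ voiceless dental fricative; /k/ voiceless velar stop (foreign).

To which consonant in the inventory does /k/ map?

g

/g/ is closest: same manner (stop), place distance 0 (velar→velar), voicing differs (+1); total 1. Next closest is /t/ at distance 3.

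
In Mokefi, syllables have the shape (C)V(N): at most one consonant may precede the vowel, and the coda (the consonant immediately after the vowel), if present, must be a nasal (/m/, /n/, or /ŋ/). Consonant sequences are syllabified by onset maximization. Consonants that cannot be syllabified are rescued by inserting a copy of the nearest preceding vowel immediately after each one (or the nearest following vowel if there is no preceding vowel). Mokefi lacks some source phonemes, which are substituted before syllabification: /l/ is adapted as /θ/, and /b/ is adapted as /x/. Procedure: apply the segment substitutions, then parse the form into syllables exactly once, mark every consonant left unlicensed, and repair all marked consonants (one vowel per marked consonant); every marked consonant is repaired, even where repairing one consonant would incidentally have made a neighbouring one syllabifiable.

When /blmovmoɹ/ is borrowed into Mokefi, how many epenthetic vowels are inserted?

After substitution the input is /xθmovmoɹ/.
The unsyllabifiable consonants are /x/, /θ/, /v/, /ɹ/; each receives one epenthetic vowel.

4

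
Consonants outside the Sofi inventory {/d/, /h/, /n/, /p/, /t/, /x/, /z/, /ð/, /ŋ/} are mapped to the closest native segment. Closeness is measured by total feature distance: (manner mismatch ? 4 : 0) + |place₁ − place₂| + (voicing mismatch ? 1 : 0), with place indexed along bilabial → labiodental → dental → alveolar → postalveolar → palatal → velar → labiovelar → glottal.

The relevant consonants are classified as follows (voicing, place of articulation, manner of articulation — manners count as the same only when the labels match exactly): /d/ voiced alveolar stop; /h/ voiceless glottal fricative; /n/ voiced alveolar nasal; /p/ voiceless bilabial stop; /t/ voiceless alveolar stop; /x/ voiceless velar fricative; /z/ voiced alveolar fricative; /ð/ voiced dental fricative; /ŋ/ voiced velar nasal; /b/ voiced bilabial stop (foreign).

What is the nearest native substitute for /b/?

/p/ is closest: same manner (stop), place distance 0 (bilabial→bilabial), voicing differs (+1); total 1. Next closest is /d/ at distance 3.

p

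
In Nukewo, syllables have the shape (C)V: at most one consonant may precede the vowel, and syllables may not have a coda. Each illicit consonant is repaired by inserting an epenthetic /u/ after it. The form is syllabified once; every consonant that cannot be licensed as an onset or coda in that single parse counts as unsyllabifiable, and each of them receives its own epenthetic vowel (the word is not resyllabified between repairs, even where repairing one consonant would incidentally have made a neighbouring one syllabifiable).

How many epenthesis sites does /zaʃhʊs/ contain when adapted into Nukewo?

The unsyllabifiable consonants are /ʃ/, /s/; each receives one epenthetic vowel.

2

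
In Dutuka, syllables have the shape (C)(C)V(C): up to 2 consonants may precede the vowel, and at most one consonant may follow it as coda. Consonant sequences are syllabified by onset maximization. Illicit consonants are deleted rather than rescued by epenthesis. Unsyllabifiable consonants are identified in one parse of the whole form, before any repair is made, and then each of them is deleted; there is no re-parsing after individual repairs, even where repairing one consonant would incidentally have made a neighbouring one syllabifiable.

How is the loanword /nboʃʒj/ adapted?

nboʃ

Syllabifying with onset maximization leaves /ʒ/, /j/ stranded (at most one coda consonant is licensed; onsets may contain at most 2 consonants).
Each unlicensed consonant is deleted: /ʒ/, /j/.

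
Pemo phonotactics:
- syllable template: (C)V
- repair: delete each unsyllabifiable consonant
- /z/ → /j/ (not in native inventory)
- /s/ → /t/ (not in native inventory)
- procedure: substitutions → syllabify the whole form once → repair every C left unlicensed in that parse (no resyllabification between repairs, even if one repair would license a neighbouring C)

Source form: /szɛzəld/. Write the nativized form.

Substitution: /s/ → /t/, /z/ → /j/, giving /tjɛjəld/.
The consonants /t/, /l/, /d/ cannot be parsed into a legal (C)V syllable (no codas are permitted; onsets are limited to one consonant).
Deleting the stranded consonants removes /t/, /l/, /d/.

jɛjə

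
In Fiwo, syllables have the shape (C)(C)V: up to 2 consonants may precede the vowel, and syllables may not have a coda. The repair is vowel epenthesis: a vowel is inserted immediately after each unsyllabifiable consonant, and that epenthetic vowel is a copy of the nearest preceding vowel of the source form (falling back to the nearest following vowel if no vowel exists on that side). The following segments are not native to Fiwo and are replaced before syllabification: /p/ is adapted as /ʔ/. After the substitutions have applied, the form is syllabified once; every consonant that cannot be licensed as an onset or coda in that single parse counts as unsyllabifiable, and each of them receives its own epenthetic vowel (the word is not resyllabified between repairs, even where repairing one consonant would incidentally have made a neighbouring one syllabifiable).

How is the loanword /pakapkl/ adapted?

Substitution: /p/ → /ʔ/, giving /ʔakaʔkl/.
Under (C)(C)V, the unsyllabifiable consonants are /ʔ/, /k/, /l/ (no codas are permitted; onsets may contain at most 2 consonants).
Epenthesis after each stranded consonant: /ʔ/ → /ʔa/, /k/ → /ka/, /l/ → /la/.

ʔakaʔakala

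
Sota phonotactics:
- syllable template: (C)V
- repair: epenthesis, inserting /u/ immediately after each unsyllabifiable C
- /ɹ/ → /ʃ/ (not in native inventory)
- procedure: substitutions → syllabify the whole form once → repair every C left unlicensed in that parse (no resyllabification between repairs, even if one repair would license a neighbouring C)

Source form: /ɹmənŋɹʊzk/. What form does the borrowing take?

Substitution: /ɹ/ → /ʃ/, giving /ʃmənŋʃʊzk/.
The consonants /ʃ/, /n/, /ŋ/, /z/, /k/ cannot be parsed into a legal (C)V syllable (no codas are permitted; onsets are limited to one consonant).
Epenthesis after each stranded consonant: /ʃ/ → /ʃu/, /n/ → /nu/, /ŋ/ → /ŋu/, /z/ → /zu/, /k/ → /ku/.

ʃumənuŋuʃʊzuku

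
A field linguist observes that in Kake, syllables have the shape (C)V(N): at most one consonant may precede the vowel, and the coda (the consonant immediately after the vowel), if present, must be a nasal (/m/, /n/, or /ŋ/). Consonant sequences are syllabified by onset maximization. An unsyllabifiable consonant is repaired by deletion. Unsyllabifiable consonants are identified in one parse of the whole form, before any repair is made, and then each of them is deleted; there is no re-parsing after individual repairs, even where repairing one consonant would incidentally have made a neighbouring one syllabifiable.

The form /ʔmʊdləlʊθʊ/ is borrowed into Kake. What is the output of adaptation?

mʊləlʊθʊ

Under (C)V(N), the unsyllabifiable consonants are /ʔ/, /d/ (only a nasal (/m/, /n/, or /ŋ/) is licensed in coda position; onsets are limited to one consonant).
Deleting the stranded consonants removes /ʔ/, /d/.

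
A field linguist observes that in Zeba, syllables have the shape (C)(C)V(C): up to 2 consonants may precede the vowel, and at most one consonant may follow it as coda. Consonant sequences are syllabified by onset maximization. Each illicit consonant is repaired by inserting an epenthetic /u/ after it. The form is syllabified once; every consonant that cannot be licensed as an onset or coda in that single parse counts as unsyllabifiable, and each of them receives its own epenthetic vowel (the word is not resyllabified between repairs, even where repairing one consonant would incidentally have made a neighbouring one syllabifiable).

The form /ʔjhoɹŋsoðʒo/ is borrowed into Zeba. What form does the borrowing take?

ʔujhoɹŋsoðʒo

Under (C)(C)V(C), the unsyllabifiable consonants are /ʔ/ (at most one coda consonant is licensed; onsets may contain at most 2 consonants).
Epenthesis after each stranded consonant: /ʔ/ → /ʔu/.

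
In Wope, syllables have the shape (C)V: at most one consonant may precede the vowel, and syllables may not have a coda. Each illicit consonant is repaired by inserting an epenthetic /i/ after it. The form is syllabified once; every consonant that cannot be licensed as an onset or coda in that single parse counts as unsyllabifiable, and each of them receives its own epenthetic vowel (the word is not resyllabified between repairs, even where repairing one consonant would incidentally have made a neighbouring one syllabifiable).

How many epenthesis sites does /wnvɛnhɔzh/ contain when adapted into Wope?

5

The unsyllabifiable consonants are /w/, /n/, /n/, /z/, /h/; each receives one epenthetic vowel.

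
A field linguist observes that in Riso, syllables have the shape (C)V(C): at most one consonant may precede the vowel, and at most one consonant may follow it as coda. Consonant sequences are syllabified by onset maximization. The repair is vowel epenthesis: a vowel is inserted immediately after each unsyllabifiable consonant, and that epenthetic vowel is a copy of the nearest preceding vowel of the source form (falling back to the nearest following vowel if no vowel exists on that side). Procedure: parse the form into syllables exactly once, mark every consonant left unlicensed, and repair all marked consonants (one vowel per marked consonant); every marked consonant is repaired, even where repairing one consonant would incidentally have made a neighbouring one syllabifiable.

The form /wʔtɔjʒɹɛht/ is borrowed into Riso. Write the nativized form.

The consonants /w/, /ʔ/, /ʒ/, /t/ cannot be parsed into a legal (C)V(C) syllable (at most one coda consonant is licensed; onsets are limited to one consonant).
Inserting the epenthetic vowel yields /w/ → /wɔ/, /ʔ/ → /ʔɔ/, /ʒ/ → /ʒɔ/, /t/ → /tɛ/.

wɔʔɔtɔjʒɔɹɛhtɛ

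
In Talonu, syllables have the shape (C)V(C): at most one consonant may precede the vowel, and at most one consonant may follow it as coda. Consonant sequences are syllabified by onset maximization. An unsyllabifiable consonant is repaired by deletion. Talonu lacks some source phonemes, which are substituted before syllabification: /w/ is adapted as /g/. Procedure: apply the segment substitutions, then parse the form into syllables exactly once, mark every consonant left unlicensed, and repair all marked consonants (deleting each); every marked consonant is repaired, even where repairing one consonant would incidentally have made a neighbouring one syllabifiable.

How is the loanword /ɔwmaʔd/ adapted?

ɔgmaʔ

Substitution: /w/ → /g/, giving /ɔgmaʔd/.
The consonants /d/ cannot be parsed into a legal (C)V(C) syllable (at most one coda consonant is licensed; onsets are limited to one consonant).
Each unlicensed consonant is deleted: /d/.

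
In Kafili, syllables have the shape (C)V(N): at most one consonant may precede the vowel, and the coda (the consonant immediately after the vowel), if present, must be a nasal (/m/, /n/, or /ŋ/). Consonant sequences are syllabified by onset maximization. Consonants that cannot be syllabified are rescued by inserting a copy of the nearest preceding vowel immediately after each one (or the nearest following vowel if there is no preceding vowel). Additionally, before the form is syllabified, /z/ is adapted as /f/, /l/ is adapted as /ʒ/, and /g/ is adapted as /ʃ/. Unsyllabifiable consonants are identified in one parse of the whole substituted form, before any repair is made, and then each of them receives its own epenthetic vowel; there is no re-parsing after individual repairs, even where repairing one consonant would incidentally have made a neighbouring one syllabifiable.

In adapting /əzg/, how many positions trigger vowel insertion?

2

After substitution the input is /əfʃ/.
The unsyllabifiable consonants are /f/, /ʃ/; each receives one epenthetic vowel.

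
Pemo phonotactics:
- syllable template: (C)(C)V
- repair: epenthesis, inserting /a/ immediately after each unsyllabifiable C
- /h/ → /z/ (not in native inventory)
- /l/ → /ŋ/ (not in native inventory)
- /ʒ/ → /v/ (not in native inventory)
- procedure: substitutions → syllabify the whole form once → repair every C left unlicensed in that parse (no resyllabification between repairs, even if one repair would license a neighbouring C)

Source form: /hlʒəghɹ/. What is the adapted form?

Substitution: /h/ → /z/, /l/ → /ŋ/, /ʒ/ → /v/, giving /zŋvəgzɹ/.
The consonants /z/, /g/, /z/, /ɹ/ cannot be parsed into a legal (C)(C)V syllable (no codas are permitted; onsets may contain at most 2 consonants).
Each unlicensed consonant becomes the onset of a new syllable: /z/ → /za/, /g/ → /ga/, /z/ → /za/, /ɹ/ → /ɹa/.

zaŋvəgazaɹa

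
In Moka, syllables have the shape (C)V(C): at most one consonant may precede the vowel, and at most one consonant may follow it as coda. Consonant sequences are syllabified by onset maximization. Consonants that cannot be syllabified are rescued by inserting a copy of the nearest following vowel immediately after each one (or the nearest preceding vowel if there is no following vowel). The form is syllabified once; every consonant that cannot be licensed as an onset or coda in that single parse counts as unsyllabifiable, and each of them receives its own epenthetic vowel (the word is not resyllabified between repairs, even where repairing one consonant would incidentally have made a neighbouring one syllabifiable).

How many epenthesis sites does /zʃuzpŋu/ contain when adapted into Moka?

The unsyllabifiable consonants are /z/, /p/; each receives one epenthetic vowel.

2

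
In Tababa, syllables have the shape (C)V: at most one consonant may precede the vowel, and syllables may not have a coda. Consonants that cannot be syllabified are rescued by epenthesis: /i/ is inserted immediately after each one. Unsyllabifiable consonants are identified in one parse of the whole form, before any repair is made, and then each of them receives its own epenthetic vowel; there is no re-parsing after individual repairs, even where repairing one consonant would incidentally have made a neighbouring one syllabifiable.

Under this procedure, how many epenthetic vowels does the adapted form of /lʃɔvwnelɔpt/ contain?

5

The unsyllabifiable consonants are /l/, /v/, /w/, /p/, /t/; each receives one epenthetic vowel.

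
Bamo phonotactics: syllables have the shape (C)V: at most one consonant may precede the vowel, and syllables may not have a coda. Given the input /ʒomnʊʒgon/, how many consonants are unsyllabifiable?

The consonants /m/, /ʒ/, /n/ cannot be parsed into a legal (C)V syllable (no codas are permitted; onsets are limited to one consonant).

3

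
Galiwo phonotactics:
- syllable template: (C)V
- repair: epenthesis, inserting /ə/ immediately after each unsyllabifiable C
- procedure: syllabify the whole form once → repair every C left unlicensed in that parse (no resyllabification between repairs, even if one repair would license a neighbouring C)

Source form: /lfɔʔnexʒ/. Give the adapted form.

ləfɔʔənexəʒə

The consonants /l/, /ʔ/, /x/, /ʒ/ cannot be parsed into a legal (C)V syllable (no codas are permitted; onsets are limited to one consonant).
Each unlicensed consonant becomes the onset of a new syllable: /l/ → /lə/, /ʔ/ → /ʔə/, /x/ → /xə/, /ʒ/ → /ʒə/.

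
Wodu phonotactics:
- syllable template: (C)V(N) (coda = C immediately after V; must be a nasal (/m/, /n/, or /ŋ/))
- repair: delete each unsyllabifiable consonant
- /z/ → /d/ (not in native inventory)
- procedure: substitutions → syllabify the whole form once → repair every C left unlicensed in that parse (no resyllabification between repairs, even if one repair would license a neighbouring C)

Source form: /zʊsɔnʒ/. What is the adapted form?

Substitution: /z/ → /d/, giving /dʊsɔnʒ/.
The consonants /ʒ/ cannot be parsed into a legal (C)V(N) syllable (only a nasal (/m/, /n/, or /ŋ/) is licensed in coda position; onsets are limited to one consonant).
Deletion applies to /ʒ/.

dʊsɔn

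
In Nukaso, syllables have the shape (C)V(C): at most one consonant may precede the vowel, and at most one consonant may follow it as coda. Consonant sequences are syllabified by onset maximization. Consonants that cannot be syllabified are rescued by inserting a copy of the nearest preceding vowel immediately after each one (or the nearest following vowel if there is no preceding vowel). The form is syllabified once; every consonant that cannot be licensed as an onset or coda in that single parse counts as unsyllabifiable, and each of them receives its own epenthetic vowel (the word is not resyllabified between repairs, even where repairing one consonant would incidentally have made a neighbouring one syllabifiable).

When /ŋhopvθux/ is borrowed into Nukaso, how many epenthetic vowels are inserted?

The unsyllabifiable consonants are /ŋ/, /v/; each receives one epenthetic vowel.

2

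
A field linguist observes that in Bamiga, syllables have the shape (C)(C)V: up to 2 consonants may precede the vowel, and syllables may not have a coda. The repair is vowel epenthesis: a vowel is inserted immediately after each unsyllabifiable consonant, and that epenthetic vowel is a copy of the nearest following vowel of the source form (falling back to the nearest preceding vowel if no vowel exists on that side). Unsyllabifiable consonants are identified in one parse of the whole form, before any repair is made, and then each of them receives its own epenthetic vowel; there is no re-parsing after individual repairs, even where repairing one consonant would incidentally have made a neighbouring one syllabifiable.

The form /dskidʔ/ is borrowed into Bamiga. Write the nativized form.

diskidiʔi

The consonants /d/, /d/, /ʔ/ cannot be parsed into a legal (C)(C)V syllable (no codas are permitted; onsets may contain at most 2 consonants).
Epenthesis after each stranded consonant: /d/ → /di/, /d/ → /di/, /ʔ/ → /ʔi/.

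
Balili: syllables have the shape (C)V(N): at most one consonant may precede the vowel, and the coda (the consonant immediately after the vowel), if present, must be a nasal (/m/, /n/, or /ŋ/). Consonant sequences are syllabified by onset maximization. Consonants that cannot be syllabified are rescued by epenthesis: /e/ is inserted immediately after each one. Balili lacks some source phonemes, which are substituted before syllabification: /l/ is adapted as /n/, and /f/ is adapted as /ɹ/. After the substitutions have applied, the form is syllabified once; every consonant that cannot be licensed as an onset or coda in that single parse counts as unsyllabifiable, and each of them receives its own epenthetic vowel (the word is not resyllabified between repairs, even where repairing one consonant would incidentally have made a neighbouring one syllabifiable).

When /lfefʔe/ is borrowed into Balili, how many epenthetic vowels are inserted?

After substitution the input is /nɹeɹʔe/.
The unsyllabifiable consonants are /n/, /ɹ/; each receives one epenthetic vowel.

2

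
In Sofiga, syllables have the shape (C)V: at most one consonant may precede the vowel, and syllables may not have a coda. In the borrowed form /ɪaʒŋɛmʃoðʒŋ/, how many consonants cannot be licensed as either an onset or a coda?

Under (C)V, the unsyllabifiable consonants are /ʒ/, /m/, /ð/, /ʒ/, /ŋ/ (no codas are permitted; onsets are limited to one consonant).

5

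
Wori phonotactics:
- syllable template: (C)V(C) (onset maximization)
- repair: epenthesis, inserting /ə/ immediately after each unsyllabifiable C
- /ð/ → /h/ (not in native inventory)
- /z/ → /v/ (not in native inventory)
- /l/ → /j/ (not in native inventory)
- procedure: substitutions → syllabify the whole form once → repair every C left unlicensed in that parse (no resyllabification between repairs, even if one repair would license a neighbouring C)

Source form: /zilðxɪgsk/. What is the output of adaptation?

Substitution: /z/ → /v/, /l/ → /j/, /ð/ → /h/, giving /vijhxɪgsk/.
The consonants /h/, /s/, /k/ cannot be parsed into a legal (C)V(C) syllable (at most one coda consonant is licensed; onsets are limited to one consonant).
Epenthesis after each stranded consonant: /h/ → /hə/, /s/ → /sə/, /k/ → /kə/.

vijhəxɪgsəkə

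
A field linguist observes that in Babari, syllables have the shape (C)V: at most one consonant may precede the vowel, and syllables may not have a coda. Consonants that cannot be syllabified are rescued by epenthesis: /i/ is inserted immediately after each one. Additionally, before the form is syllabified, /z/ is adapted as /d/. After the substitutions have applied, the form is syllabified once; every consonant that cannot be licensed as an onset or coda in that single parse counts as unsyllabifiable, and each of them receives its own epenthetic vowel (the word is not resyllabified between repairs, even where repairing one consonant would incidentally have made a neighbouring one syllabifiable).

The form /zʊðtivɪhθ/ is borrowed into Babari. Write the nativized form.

dʊðitivɪhiθi

Substitution: /z/ → /d/, giving /dʊðtivɪhθ/.
Syllabifying with onset maximization leaves /ð/, /h/, /θ/ stranded (no codas are permitted; onsets are limited to one consonant).
Inserting the epenthetic vowel yields /ð/ → /ði/, /h/ → /hi/, /θ/ → /θi/.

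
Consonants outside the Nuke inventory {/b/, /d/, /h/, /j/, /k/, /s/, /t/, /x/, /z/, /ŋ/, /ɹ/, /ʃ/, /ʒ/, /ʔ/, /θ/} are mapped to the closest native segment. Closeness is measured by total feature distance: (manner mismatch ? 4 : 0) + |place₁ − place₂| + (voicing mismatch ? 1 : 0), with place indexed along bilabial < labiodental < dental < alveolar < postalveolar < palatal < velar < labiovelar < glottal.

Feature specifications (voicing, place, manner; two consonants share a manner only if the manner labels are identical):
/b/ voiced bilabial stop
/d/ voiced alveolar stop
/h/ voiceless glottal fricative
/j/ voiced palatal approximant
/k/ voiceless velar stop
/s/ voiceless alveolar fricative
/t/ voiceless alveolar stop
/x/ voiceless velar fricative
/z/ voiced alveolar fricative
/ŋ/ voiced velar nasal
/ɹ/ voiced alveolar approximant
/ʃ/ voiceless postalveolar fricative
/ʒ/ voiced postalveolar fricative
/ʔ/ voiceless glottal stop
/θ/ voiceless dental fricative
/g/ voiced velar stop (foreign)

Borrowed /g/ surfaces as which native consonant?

/k/ is closest: same manner (stop), place distance 0 (velar→velar), voicing differs (+1); total 1. Next closest is /d/ at distance 3.

k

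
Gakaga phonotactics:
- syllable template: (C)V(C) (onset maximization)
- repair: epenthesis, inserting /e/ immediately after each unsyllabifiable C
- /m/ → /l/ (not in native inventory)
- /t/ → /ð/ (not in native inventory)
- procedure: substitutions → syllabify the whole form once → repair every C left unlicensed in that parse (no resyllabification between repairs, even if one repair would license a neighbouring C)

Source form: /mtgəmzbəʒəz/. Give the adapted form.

leðegəlzebəʒəz

Substitution: /m/ → /l/, /t/ → /ð/, giving /lðgəlzbəʒəz/.
Syllabifying with onset maximization leaves /l/, /ð/, /z/ stranded (at most one coda consonant is licensed; onsets are limited to one consonant).
Inserting the epenthetic vowel yields /l/ → /le/, /ð/ → /ðe/, /z/ → /ze/.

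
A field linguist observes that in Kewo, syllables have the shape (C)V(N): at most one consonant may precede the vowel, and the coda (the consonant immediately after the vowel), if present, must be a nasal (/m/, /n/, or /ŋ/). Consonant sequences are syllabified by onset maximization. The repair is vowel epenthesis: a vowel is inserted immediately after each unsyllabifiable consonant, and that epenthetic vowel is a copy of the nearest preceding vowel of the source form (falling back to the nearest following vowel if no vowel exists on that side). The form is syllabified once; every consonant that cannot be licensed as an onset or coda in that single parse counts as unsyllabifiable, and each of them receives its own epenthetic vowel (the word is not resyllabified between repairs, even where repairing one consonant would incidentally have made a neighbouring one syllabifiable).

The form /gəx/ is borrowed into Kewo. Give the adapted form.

The consonants /x/ cannot be parsed into a legal (C)V(N) syllable (only a nasal (/m/, /n/, or /ŋ/) is licensed in coda position; onsets are limited to one consonant).
Inserting the epenthetic vowel yields /x/ → /xə/.

gəxə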